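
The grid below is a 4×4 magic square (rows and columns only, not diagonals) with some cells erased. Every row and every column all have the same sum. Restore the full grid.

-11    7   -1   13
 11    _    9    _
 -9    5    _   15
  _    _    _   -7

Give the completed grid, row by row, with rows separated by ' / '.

-11 7 -1 13 / 11 1 9 -13 / -9 5 -3 15 / 17 -5 3 -7

Row 1 is already complete: -11 + 7 + -1 + 13 = 8, so that is the magic constant.
Row 3: -9 + 5 + 15 + ? = 8, so (3,3) = -3.
From column 1, 8 − (-11 + 11 + (-9)) gives (4,1) = 17.
Column 3: -1 + 9 + (-3) + ? = 8, so (4,3) = 3.
The remaining cell in column 4 is (2,4) = 8 − 21 = -13.
Using row 2: 11 + 9 + (-13) + ? → (2,2) = 8 − 7 = 1.
Row 4 must total 8; the given cells sum to 13, so (4,2) = -5.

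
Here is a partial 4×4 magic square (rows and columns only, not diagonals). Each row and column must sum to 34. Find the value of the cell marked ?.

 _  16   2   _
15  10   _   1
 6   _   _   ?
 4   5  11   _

12

Row 2: 15 + 10 + 1 + ? = 34, so (2,3) = 8.
Row 4 must total 34; the given cells sum to 20, so (4,4) = 14.
Using column 1: 15 + 6 + 4 + ? → (1,1) = 34 − 25 = 9.
Column 2 needs 34; the known cells sum to 31, so (3,2) = 3.
The remaining cell in column 3 is (3,3) = 34 − 21 = 13.
Using row 1: 9 + 16 + 2 + ? → (1,4) = 34 − 27 = 7.
Row 3 needs 34; the known cells sum to 22, so (3,4) = 12.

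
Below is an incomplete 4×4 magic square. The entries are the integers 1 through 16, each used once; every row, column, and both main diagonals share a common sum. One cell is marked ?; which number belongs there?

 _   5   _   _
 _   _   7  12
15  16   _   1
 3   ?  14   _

4

The entries are 1 through 16, which sum to 136, so each line sums to 136/4 = 34.
Row 3: 15 + 16 + 1 + ? = 34, so (3,3) = 2.
Column 3: 7 + 2 + 14 + ? = 34, so (1,3) = 11.
Anti-diagonal must total 34; the given cells sum to 26, so (1,4) = 8.
Row 1 needs 34; the known cells sum to 24, so (1,1) = 10.
Column 1 must total 34; the given cells sum to 28, so (2,1) = 6.
Column 4 must total 34; the given cells sum to 21, so (4,4) = 13.
Main diagonal: 10 + 2 + 13 + ? = 34, so (2,2) = 9.
Row 4: 3 + 14 + 13 + ? = 34, so (4,2) = 4.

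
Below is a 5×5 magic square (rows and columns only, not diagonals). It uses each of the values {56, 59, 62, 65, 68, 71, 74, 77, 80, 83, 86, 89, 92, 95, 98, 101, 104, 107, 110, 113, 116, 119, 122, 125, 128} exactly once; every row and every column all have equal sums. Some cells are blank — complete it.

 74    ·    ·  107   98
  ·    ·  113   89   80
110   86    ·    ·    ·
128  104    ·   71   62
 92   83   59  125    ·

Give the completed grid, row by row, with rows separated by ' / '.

74 65 116 107 98 / 56 122 113 89 80 / 110 86 77 68 119 / 128 104 95 71 62 / 92 83 59 125 101

The 25 entries sum to 2300, so each line sums to 2300/5 = 460.
Using row 4: 128 + 104 + 71 + 62 + ? → (4,3) = 460 − 365 = 95.
Row 5 needs 460; the known cells sum to 359, so (5,5) = 101.
The remaining cell in column 1 is (2,1) = 460 − 404 = 56.
Using column 4: 107 + 89 + 71 + 125 + ? → (3,4) = 460 − 392 = 68.
The remaining cell in column 5 is (3,5) = 460 − 341 = 119.
The remaining cell in row 2 is (2,2) = 460 − 338 = 122.
Row 3 must total 460; the given cells sum to 383, so (3,3) = 77.
Column 2 needs 460; the known cells sum to 395, so (1,2) = 65.
Column 3 must total 460; the given cells sum to 344, so (1,3) = 116.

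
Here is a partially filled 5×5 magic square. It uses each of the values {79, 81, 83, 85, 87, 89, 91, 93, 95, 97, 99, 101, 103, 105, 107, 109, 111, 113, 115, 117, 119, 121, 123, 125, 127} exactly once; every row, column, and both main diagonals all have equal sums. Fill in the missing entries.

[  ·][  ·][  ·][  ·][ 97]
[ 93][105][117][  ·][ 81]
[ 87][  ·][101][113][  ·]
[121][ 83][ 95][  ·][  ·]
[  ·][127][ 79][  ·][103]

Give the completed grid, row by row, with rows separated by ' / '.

99 111 123 85 97 / 93 105 117 119 81 / 87 89 101 113 125 / 121 83 95 107 109 / 115 127 79 91 103

The 25 entries sum to 2575, so each line sums to 2575/5 = 515.
Row 2 must total 515; the given cells sum to 396, so (2,4) = 119.
Column 3: 117 + 101 + 95 + 79 + ? = 515, so (1,3) = 123.
Anti-diagonal: 97 + 119 + 101 + 83 + ? = 515, so (5,1) = 115.
The remaining cell in row 5 is (5,4) = 515 − 424 = 91.
Column 1: 93 + 87 + 121 + 115 + ? = 515, so (1,1) = 99.
The remaining cell in main diagonal is (4,4) = 515 − 408 = 107.
Using row 4: 121 + 83 + 95 + 107 + ? → (4,5) = 515 − 406 = 109.
From column 4, 515 − (119 + 113 + 107 + 91) gives (1,4) = 85.
The remaining cell in column 5 is (3,5) = 515 − 390 = 125.
Row 1 must total 515; the given cells sum to 404, so (1,2) = 111.
Row 3 must total 515; the given cells sum to 426, so (3,2) = 89.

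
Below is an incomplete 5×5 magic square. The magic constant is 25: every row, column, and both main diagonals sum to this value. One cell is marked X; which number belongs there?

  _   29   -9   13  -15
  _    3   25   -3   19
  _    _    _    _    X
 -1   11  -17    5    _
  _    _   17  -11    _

-7

The remaining cell in row 1 is (1,1) = 25 − 18 = 7.
Row 2 must total 25; the given cells sum to 44, so (2,1) = -19.
Row 4 needs 25; the known cells sum to -2, so (4,5) = 27.
The remaining cell in column 3 is (3,3) = 25 − 16 = 9.
Column 4 must total 25; the given cells sum to 4, so (3,4) = 21.
Main diagonal: 7 + 3 + 9 + 5 + ? = 25, so (5,5) = 1.
Anti-diagonal: -15 + (-3) + 9 + 11 + ? = 25, so (5,1) = 23.
Row 5 must total 25; the given cells sum to 30, so (5,2) = -5.
Column 1 needs 25; the known cells sum to 10, so (3,1) = 15.
Column 2: 29 + 3 + 11 + (-5) + ? = 25, so (3,2) = -13.
From column 5, 25 − (-15 + 19 + 27 + 1) gives (3,5) = -7.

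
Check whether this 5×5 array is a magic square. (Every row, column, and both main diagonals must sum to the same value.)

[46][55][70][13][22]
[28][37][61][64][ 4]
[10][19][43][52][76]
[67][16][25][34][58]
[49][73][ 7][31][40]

Row 1: 46 + 55 + 70 + 13 + 22 = 206.
Row 2: 28 + 37 + 61 + 64 + 4 = 194.
Row 3: 10 + 19 + 43 + 52 + 76 = 200.
Row 4: 67 + 16 + 25 + 34 + 58 = 200.
Row 5: 49 + 73 + 7 + 31 + 40 = 200.
Column 1: 46 + 28 + 10 + 67 + 49 = 200.
Column 2: 55 + 37 + 19 + 16 + 73 = 200.
Column 3: 70 + 61 + 43 + 25 + 7 = 206.
Column 4: 13 + 64 + 52 + 34 + 31 = 194.
Column 5: 22 + 4 + 76 + 58 + 40 = 200.
Main diagonal: 46 + 37 + 43 + 34 + 40 = 200.
Anti-diagonal: 22 + 64 + 43 + 16 + 49 = 194.

No — column 1 sums to 200 but column 3 sums to 206.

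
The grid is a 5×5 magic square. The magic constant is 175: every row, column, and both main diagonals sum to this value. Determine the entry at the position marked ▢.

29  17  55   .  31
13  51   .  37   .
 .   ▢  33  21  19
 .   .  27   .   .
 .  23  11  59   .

45

From row 1, 175 − (29 + 17 + 55 + 31) gives (1,4) = 43.
Column 3 must total 175; the given cells sum to 126, so (2,3) = 49.
Column 4: 43 + 37 + 21 + 59 + ? = 175, so (4,4) = 15.
Main diagonal must total 175; the given cells sum to 128, so (5,5) = 47.
Row 2: 13 + 51 + 49 + 37 + ? = 175, so (2,5) = 25.
Using row 5: 23 + 11 + 59 + 47 + ? → (5,1) = 175 − 140 = 35.
From column 5, 175 − (31 + 25 + 19 + 47) gives (4,5) = 53.
Anti-diagonal: 31 + 37 + 33 + 35 + ? = 175, so (4,2) = 39.
Row 4 must total 175; the given cells sum to 134, so (4,1) = 41.
The remaining cell in column 1 is (3,1) = 175 − 118 = 57.
Using column 2: 17 + 51 + 39 + 23 + ? → (3,2) = 175 − 130 = 45.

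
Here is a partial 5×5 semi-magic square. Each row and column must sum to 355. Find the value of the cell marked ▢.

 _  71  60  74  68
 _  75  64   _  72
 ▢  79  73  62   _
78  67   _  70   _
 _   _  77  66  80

Row 1 needs 355; the known cells sum to 273, so (1,1) = 82.
Column 2 needs 355; the known cells sum to 292, so (5,2) = 63.
Column 3: 60 + 64 + 73 + 77 + ? = 355, so (4,3) = 81.
The remaining cell in column 4 is (2,4) = 355 − 272 = 83.
From row 2, 355 − (75 + 64 + 83 + 72) gives (2,1) = 61.
Row 4 must total 355; the given cells sum to 296, so (4,5) = 59.
Row 5: 63 + 77 + 66 + 80 + ? = 355, so (5,1) = 69.
From column 1, 355 − (82 + 61 + 78 + 69) gives (3,1) = 65.

65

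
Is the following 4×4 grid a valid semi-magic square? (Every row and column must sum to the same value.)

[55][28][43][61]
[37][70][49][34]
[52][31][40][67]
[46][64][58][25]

No — column 2 sums to 193 but row 2 sums to 190.

Row 1: 55 + 28 + 43 + 61 = 187.
Row 2: 37 + 70 + 49 + 34 = 190.
Row 3: 52 + 31 + 40 + 67 = 190.
Row 4: 46 + 64 + 58 + 25 = 193.
Column 1: 55 + 37 + 52 + 46 = 190.
Column 2: 28 + 70 + 31 + 64 = 193.
Column 3: 43 + 49 + 40 + 58 = 190.
Column 4: 61 + 34 + 67 + 25 = 187.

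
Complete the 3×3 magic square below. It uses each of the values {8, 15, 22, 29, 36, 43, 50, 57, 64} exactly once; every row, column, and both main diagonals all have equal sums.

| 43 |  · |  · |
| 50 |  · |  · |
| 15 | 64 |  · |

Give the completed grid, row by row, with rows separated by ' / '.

43 8 57 / 50 36 22 / 15 64 29

The 9 entries sum to 324, so each line sums to 324/3 = 108.
Using row 3: 15 + 64 + ? → (3,3) = 108 − 79 = 29.
From main diagonal, 108 − (43 + 29) gives (2,2) = 36.
Using anti-diagonal: 36 + 15 + ? → (1,3) = 108 − 51 = 57.
Row 1 must total 108; the given cells sum to 100, so (1,2) = 8.
Row 2 needs 108; the known cells sum to 86, so (2,3) = 22.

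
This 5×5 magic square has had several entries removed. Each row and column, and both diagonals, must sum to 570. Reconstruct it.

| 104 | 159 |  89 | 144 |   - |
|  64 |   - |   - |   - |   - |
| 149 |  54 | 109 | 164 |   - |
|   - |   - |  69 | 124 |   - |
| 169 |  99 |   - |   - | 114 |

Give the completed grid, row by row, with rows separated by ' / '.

Row 1 must total 570; the given cells sum to 496, so (1,5) = 74.
Row 3: 149 + 54 + 109 + 164 + ? = 570, so (3,5) = 94.
From column 1, 570 − (104 + 64 + 149 + 169) gives (4,1) = 84.
Main diagonal must total 570; the given cells sum to 451, so (2,2) = 119.
Column 2: 159 + 119 + 54 + 99 + ? = 570, so (4,2) = 139.
The remaining cell in anti-diagonal is (2,4) = 570 − 491 = 79.
The remaining cell in row 4 is (4,5) = 570 − 416 = 154.
The remaining cell in column 4 is (5,4) = 570 − 511 = 59.
Column 5: 74 + 94 + 154 + 114 + ? = 570, so (2,5) = 134.
Using row 2: 64 + 119 + 79 + 134 + ? → (2,3) = 570 − 396 = 174.
The remaining cell in row 5 is (5,3) = 570 − 441 = 129.

104 159 89 144 74 / 64 119 174 79 134 / 149 54 109 164 94 / 84 139 69 124 154 / 169 99 129 59 114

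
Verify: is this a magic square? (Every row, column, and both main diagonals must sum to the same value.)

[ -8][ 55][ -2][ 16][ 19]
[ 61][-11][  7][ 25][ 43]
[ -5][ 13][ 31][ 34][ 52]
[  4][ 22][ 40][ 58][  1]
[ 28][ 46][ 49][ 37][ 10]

No — column 1 sums to 80 but column 2 sums to 125.

Row 1: -8 + 55 + (-2) + 16 + 19 = 80.
Row 2: 61 + (-11) + 7 + 25 + 43 = 125.
Row 3: -5 + 13 + 31 + 34 + 52 = 125.
Row 4: 4 + 22 + 40 + 58 + 1 = 125.
Row 5: 28 + 46 + 49 + 37 + 10 = 170.
Column 1: -8 + 61 + (-5) + 4 + 28 = 80.
Column 2: 55 + (-11) + 13 + 22 + 46 = 125.
Column 3: -2 + 7 + 31 + 40 + 49 = 125.
Column 4: 16 + 25 + 34 + 58 + 37 = 170.
Column 5: 19 + 43 + 52 + 1 + 10 = 125.
Main diagonal: -8 + (-11) + 31 + 58 + 10 = 80.
Anti-diagonal: 19 + 25 + 31 + 22 + 28 = 125.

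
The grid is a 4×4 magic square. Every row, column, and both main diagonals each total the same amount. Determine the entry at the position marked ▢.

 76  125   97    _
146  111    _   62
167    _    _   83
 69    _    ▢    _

104

Column 1 is complete and sums to 458; that is the magic constant.
From row 1, 458 − (76 + 125 + 97) gives (1,4) = 160.
Row 2 must total 458; the given cells sum to 319, so (2,3) = 139.
Column 4 needs 458; the known cells sum to 305, so (4,4) = 153.
Main diagonal must total 458; the given cells sum to 340, so (3,3) = 118.
Anti-diagonal needs 458; the known cells sum to 368, so (3,2) = 90.
Column 2 must total 458; the given cells sum to 326, so (4,2) = 132.
Using column 3: 97 + 139 + 118 + ? → (4,3) = 458 − 354 = 104.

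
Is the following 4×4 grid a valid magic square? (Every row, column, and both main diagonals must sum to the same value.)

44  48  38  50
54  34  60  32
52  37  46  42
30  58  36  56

Row 1: 44 + 48 + 38 + 50 = 180.
Row 2: 54 + 34 + 60 + 32 = 180.
Row 3: 52 + 37 + 46 + 42 = 177.
Row 4: 30 + 58 + 36 + 56 = 180.
Column 1: 44 + 54 + 52 + 30 = 180.
Column 2: 48 + 34 + 37 + 58 = 177.
Column 3: 38 + 60 + 46 + 36 = 180.
Column 4: 50 + 32 + 42 + 56 = 180.
Main diagonal: 44 + 34 + 46 + 56 = 180.
Anti-diagonal: 50 + 60 + 37 + 30 = 177.

No — column 2 sums to 177 but column 1 sums to 180.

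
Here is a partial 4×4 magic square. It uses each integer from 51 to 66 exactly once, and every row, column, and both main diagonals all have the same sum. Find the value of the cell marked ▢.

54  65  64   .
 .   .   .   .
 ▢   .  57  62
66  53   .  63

The entries are 51 through 66, which sum to 936, so each line sums to 936/4 = 234.
From row 1, 234 − (54 + 65 + 64) gives (1,4) = 51.
Row 4: 66 + 53 + 63 + ? = 234, so (4,3) = 52.
The remaining cell in column 3 is (2,3) = 234 − 173 = 61.
The remaining cell in column 4 is (2,4) = 234 − 176 = 58.
Main diagonal must total 234; the given cells sum to 174, so (2,2) = 60.
From anti-diagonal, 234 − (51 + 61 + 66) gives (3,2) = 56.
Using row 2: 60 + 61 + 58 + ? → (2,1) = 234 − 179 = 55.
Row 3: 56 + 57 + 62 + ? = 234, so (3,1) = 59.

59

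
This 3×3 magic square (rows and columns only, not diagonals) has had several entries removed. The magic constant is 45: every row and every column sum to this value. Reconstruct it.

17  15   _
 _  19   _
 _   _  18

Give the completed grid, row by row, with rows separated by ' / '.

17 15 13 / 12 19 14 / 16 11 18

Row 1: 17 + 15 + ? = 45, so (1,3) = 13.
Column 2 must total 45; the given cells sum to 34, so (3,2) = 11.
Column 3 needs 45; the known cells sum to 31, so (2,3) = 14.
Row 2 needs 45; the known cells sum to 33, so (2,1) = 12.
From row 3, 45 − (11 + 18) gives (3,1) = 16.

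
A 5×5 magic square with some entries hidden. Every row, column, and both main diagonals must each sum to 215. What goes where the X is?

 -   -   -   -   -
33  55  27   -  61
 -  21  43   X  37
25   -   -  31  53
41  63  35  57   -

The remaining cell in row 2 is (2,4) = 215 − 176 = 39.
Row 5: 41 + 63 + 35 + 57 + ? = 215, so (5,5) = 19.
Column 5: 61 + 37 + 53 + 19 + ? = 215, so (1,5) = 45.
From main diagonal, 215 − (55 + 43 + 31 + 19) gives (1,1) = 67.
Anti-diagonal must total 215; the given cells sum to 168, so (4,2) = 47.
Row 4 needs 215; the known cells sum to 156, so (4,3) = 59.
Column 1: 67 + 33 + 25 + 41 + ? = 215, so (3,1) = 49.
Using column 2: 55 + 21 + 47 + 63 + ? → (1,2) = 215 − 186 = 29.
Column 3 needs 215; the known cells sum to 164, so (1,3) = 51.
Row 1 must total 215; the given cells sum to 192, so (1,4) = 23.
Using row 3: 49 + 21 + 43 + 37 + ? → (3,4) = 215 − 150 = 65.

65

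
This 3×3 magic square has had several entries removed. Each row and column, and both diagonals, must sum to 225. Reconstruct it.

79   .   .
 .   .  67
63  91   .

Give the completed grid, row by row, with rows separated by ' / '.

79 59 87 / 83 75 67 / 63 91 71

Row 3 needs 225; the known cells sum to 154, so (3,3) = 71.
Column 1: 79 + 63 + ? = 225, so (2,1) = 83.
Column 3 needs 225; the known cells sum to 138, so (1,3) = 87.
Main diagonal needs 225; the known cells sum to 150, so (2,2) = 75.
Using row 1: 79 + 87 + ? → (1,2) = 225 − 166 = 59.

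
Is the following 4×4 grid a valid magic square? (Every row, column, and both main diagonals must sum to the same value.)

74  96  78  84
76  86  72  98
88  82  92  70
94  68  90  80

Yes

Row 1: 74 + 96 + 78 + 84 = 332.
Row 2: 76 + 86 + 72 + 98 = 332.
Row 3: 88 + 82 + 92 + 70 = 332.
Row 4: 94 + 68 + 90 + 80 = 332.
Column 1: 74 + 76 + 88 + 94 = 332.
Column 2: 96 + 86 + 82 + 68 = 332.
Column 3: 78 + 72 + 92 + 90 = 332.
Column 4: 84 + 98 + 70 + 80 = 332.
Main diagonal: 74 + 86 + 92 + 80 = 332.
Anti-diagonal: 84 + 72 + 82 + 94 = 332.
All lines sum to 332.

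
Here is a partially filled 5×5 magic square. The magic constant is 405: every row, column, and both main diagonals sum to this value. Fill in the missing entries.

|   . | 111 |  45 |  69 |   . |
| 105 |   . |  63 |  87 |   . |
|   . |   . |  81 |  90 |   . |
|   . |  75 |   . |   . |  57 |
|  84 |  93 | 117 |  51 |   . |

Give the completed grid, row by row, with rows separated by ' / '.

102 111 45 69 78 / 105 54 63 87 96 / 48 72 81 90 114 / 66 75 99 108 57 / 84 93 117 51 60

From row 5, 405 − (84 + 93 + 117 + 51) gives (5,5) = 60.
From column 3, 405 − (45 + 63 + 81 + 117) gives (4,3) = 99.
Column 4 needs 405; the known cells sum to 297, so (4,4) = 108.
Using anti-diagonal: 87 + 81 + 75 + 84 + ? → (1,5) = 405 − 327 = 78.
Row 1 needs 405; the known cells sum to 303, so (1,1) = 102.
Row 4: 75 + 99 + 108 + 57 + ? = 405, so (4,1) = 66.
Column 1 needs 405; the known cells sum to 357, so (3,1) = 48.
Main diagonal needs 405; the known cells sum to 351, so (2,2) = 54.
Using row 2: 105 + 54 + 63 + 87 + ? → (2,5) = 405 − 309 = 96.
The remaining cell in column 2 is (3,2) = 405 − 333 = 72.
Column 5 must total 405; the given cells sum to 291, so (3,5) = 114.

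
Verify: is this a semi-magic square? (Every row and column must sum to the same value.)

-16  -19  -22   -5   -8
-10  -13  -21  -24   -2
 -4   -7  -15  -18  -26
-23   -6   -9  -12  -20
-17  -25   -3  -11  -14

Yes

Row 1: -16 + (-19) + (-22) + (-5) + (-8) = -70.
Row 2: -10 + (-13) + (-21) + (-24) + (-2) = -70.
Row 3: -4 + (-7) + (-15) + (-18) + (-26) = -70.
Row 4: -23 + (-6) + (-9) + (-12) + (-20) = -70.
Row 5: -17 + (-25) + (-3) + (-11) + (-14) = -70.
Column 1: -16 + (-10) + (-4) + (-23) + (-17) = -70.
Column 2: -19 + (-13) + (-7) + (-6) + (-25) = -70.
Column 3: -22 + (-21) + (-15) + (-9) + (-3) = -70.
Column 4: -5 + (-24) + (-18) + (-12) + (-11) = -70.
Column 5: -8 + (-2) + (-26) + (-20) + (-14) = -70.
All lines sum to -70.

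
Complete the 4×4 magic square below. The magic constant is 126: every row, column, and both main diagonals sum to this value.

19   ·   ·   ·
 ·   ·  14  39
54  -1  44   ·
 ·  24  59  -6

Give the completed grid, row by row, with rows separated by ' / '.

The remaining cell in row 3 is (3,4) = 126 − 97 = 29.
Using row 4: 24 + 59 + (-6) + ? → (4,1) = 126 − 77 = 49.
Using column 1: 19 + 54 + 49 + ? → (2,1) = 126 − 122 = 4.
Column 3: 14 + 44 + 59 + ? = 126, so (1,3) = 9.
Column 4 must total 126; the given cells sum to 62, so (1,4) = 64.
The remaining cell in main diagonal is (2,2) = 126 − 57 = 69.
From row 1, 126 − (19 + 9 + 64) gives (1,2) = 34.

19 34 9 64 / 4 69 14 39 / 54 -1 44 29 / 49 24 59 -6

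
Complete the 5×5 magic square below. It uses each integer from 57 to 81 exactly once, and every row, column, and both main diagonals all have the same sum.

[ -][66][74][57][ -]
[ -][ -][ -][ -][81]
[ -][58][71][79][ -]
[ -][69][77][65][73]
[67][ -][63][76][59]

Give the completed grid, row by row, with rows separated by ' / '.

78 66 74 57 70 / 64 72 60 68 81 / 75 58 71 79 62 / 61 69 77 65 73 / 67 80 63 76 59

The entries are 57 through 81, which sum to 1725, so each line sums to 1725/5 = 345.
Using row 4: 69 + 77 + 65 + 73 + ? → (4,1) = 345 − 284 = 61.
Row 5 must total 345; the given cells sum to 265, so (5,2) = 80.
The remaining cell in column 2 is (2,2) = 345 − 273 = 72.
From column 3, 345 − (74 + 71 + 77 + 63) gives (2,3) = 60.
Column 4: 57 + 79 + 65 + 76 + ? = 345, so (2,4) = 68.
From main diagonal, 345 − (72 + 71 + 65 + 59) gives (1,1) = 78.
Anti-diagonal must total 345; the given cells sum to 275, so (1,5) = 70.
The remaining cell in row 2 is (2,1) = 345 − 281 = 64.
Column 1: 78 + 64 + 61 + 67 + ? = 345, so (3,1) = 75.
From column 5, 345 − (70 + 81 + 73 + 59) gives (3,5) = 62.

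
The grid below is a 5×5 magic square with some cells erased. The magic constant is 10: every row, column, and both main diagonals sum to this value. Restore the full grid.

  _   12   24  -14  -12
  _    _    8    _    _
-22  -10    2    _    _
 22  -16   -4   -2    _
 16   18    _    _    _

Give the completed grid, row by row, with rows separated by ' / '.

Row 1: 12 + 24 + (-14) + (-12) + ? = 10, so (1,1) = 0.
Using row 4: 22 + (-16) + (-4) + (-2) + ? → (4,5) = 10 − 0 = 10.
From column 1, 10 − (0 + (-22) + 22 + 16) gives (2,1) = -6.
Using column 2: 12 + (-10) + (-16) + 18 + ? → (2,2) = 10 − 4 = 6.
Column 3 must total 10; the given cells sum to 30, so (5,3) = -20.
Main diagonal: 0 + 6 + 2 + (-2) + ? = 10, so (5,5) = 4.
Anti-diagonal: -12 + 2 + (-16) + 16 + ? = 10, so (2,4) = 20.
Using row 2: -6 + 6 + 8 + 20 + ? → (2,5) = 10 − 28 = -18.
From row 5, 10 − (16 + 18 + (-20) + 4) gives (5,4) = -8.
Column 4: -14 + 20 + (-2) + (-8) + ? = 10, so (3,4) = 14.
From column 5, 10 − (-12 + (-18) + 10 + 4) gives (3,5) = 26.

0 12 24 -14 -12 / -6 6 8 20 -18 / -22 -10 2 14 26 / 22 -16 -4 -2 10 / 16 18 -20 -8 4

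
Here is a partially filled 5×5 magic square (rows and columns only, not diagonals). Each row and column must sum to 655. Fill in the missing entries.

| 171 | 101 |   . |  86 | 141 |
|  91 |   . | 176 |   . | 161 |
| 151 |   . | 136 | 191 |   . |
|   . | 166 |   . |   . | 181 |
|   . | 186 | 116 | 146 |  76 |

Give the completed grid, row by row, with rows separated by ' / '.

From row 1, 655 − (171 + 101 + 86 + 141) gives (1,3) = 156.
Row 5: 186 + 116 + 146 + 76 + ? = 655, so (5,1) = 131.
The remaining cell in column 1 is (4,1) = 655 − 544 = 111.
Using column 3: 156 + 176 + 136 + 116 + ? → (4,3) = 655 − 584 = 71.
Column 5 must total 655; the given cells sum to 559, so (3,5) = 96.
Row 3 must total 655; the given cells sum to 574, so (3,2) = 81.
From row 4, 655 − (111 + 166 + 71 + 181) gives (4,4) = 126.
From column 2, 655 − (101 + 81 + 166 + 186) gives (2,2) = 121.
Column 4: 86 + 191 + 126 + 146 + ? = 655, so (2,4) = 106.

171 101 156 86 141 / 91 121 176 106 161 / 151 81 136 191 96 / 111 166 71 126 181 / 131 186 116 146 76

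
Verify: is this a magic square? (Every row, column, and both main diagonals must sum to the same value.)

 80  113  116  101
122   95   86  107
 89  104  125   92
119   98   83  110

Yes

Row 1: 80 + 113 + 116 + 101 = 410.
Row 2: 122 + 95 + 86 + 107 = 410.
Row 3: 89 + 104 + 125 + 92 = 410.
Row 4: 119 + 98 + 83 + 110 = 410.
Column 1: 80 + 122 + 89 + 119 = 410.
Column 2: 113 + 95 + 104 + 98 = 410.
Column 3: 116 + 86 + 125 + 83 = 410.
Column 4: 101 + 107 + 92 + 110 = 410.
Main diagonal: 80 + 95 + 125 + 110 = 410.
Anti-diagonal: 101 + 86 + 104 + 119 = 410.
All lines sum to 410.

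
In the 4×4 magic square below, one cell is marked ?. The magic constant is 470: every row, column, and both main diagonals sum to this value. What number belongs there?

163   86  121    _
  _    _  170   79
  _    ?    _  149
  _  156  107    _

135

Row 1 must total 470; the given cells sum to 370, so (1,4) = 100.
Column 3 needs 470; the known cells sum to 398, so (3,3) = 72.
Column 4 must total 470; the given cells sum to 328, so (4,4) = 142.
Main diagonal: 163 + 72 + 142 + ? = 470, so (2,2) = 93.
The remaining cell in row 2 is (2,1) = 470 − 342 = 128.
Row 4 must total 470; the given cells sum to 405, so (4,1) = 65.
Column 1 must total 470; the given cells sum to 356, so (3,1) = 114.
From column 2, 470 − (86 + 93 + 156) gives (3,2) = 135.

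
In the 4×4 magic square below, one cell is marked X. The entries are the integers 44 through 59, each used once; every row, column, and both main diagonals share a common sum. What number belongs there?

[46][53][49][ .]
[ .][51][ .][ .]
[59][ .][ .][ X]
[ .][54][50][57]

47

The entries are 44 through 59, which sum to 824, so each line sums to 824/4 = 206.
Row 1 must total 206; the given cells sum to 148, so (1,4) = 58.
Row 4 must total 206; the given cells sum to 161, so (4,1) = 45.
From column 1, 206 − (46 + 59 + 45) gives (2,1) = 56.
From column 2, 206 − (53 + 51 + 54) gives (3,2) = 48.
Main diagonal must total 206; the given cells sum to 154, so (3,3) = 52.
Using anti-diagonal: 58 + 48 + 45 + ? → (2,3) = 206 − 151 = 55.
From row 2, 206 − (56 + 51 + 55) gives (2,4) = 44.
The remaining cell in row 3 is (3,4) = 206 − 159 = 47.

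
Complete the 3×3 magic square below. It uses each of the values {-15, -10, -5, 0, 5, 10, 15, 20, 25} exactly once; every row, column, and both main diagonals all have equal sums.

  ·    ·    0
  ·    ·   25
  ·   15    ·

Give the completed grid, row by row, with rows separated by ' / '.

The 9 entries sum to 45, so each line sums to 45/3 = 15.
Column 3: 0 + 25 + ? = 15, so (3,3) = -10.
Row 3 must total 15; the given cells sum to 5, so (3,1) = 10.
Anti-diagonal needs 15; the known cells sum to 10, so (2,2) = 5.
From row 2, 15 − (5 + 25) gives (2,1) = -15.
The remaining cell in column 1 is (1,1) = 15 − (-5) = 20.
Using column 2: 5 + 15 + ? → (1,2) = 15 − 20 = -5.

20 -5 0 / -15 5 25 / 10 15 -10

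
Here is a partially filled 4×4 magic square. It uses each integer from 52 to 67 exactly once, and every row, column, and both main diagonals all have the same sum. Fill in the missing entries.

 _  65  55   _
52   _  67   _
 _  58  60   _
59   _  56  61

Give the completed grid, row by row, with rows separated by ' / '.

64 65 55 54 / 52 53 67 66 / 63 58 60 57 / 59 62 56 61

The entries are 52 through 67, which sum to 952, so each line sums to 952/4 = 238.
Using row 4: 59 + 56 + 61 + ? → (4,2) = 238 − 176 = 62.
Column 2: 65 + 58 + 62 + ? = 238, so (2,2) = 53.
Main diagonal must total 238; the given cells sum to 174, so (1,1) = 64.
Anti-diagonal needs 238; the known cells sum to 184, so (1,4) = 54.
Row 2 must total 238; the given cells sum to 172, so (2,4) = 66.
The remaining cell in column 1 is (3,1) = 238 − 175 = 63.
Column 4: 54 + 66 + 61 + ? = 238, so (3,4) = 57.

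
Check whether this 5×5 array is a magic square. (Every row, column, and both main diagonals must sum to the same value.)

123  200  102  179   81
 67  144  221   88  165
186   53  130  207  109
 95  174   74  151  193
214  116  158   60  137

Row 1: 123 + 200 + 102 + 179 + 81 = 685.
Row 2: 67 + 144 + 221 + 88 + 165 = 685.
Row 3: 186 + 53 + 130 + 207 + 109 = 685.
Row 4: 95 + 174 + 74 + 151 + 193 = 687.
Row 5: 214 + 116 + 158 + 60 + 137 = 685.
Column 1: 123 + 67 + 186 + 95 + 214 = 685.
Column 2: 200 + 144 + 53 + 174 + 116 = 687.
Column 3: 102 + 221 + 130 + 74 + 158 = 685.
Column 4: 179 + 88 + 207 + 151 + 60 = 685.
Column 5: 81 + 165 + 109 + 193 + 137 = 685.
Main diagonal: 123 + 144 + 130 + 151 + 137 = 685.
Anti-diagonal: 81 + 88 + 130 + 174 + 214 = 687.

No — column 1 sums to 685 but column 2 sums to 687.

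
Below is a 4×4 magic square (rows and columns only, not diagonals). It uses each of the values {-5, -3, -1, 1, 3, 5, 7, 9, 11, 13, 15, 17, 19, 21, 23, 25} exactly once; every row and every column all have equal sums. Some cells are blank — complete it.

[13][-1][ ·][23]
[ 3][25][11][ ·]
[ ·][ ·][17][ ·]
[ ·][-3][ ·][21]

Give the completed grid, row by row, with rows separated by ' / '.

The 16 entries sum to 160, so each line sums to 160/4 = 40.
Row 1: 13 + (-1) + 23 + ? = 40, so (1,3) = 5.
Row 2: 3 + 25 + 11 + ? = 40, so (2,4) = 1.
The remaining cell in column 2 is (3,2) = 40 − 21 = 19.
Column 3 must total 40; the given cells sum to 33, so (4,3) = 7.
From column 4, 40 − (23 + 1 + 21) gives (3,4) = -5.
From row 3, 40 − (19 + 17 + (-5)) gives (3,1) = 9.
Using row 4: -3 + 7 + 21 + ? → (4,1) = 40 − 25 = 15.

13 -1 5 23 / 3 25 11 1 / 9 19 17 -5 / 15 -3 7 21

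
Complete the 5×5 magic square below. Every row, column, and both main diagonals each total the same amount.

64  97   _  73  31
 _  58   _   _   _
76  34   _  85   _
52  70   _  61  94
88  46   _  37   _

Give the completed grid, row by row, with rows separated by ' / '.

Column 2 is already complete: 97 + 58 + 34 + 70 + 46 = 305, so that is the magic constant.
Row 1 must total 305; the given cells sum to 265, so (1,3) = 40.
Row 4: 52 + 70 + 61 + 94 + ? = 305, so (4,3) = 28.
Column 1: 64 + 76 + 52 + 88 + ? = 305, so (2,1) = 25.
From column 4, 305 − (73 + 85 + 61 + 37) gives (2,4) = 49.
Anti-diagonal must total 305; the given cells sum to 238, so (3,3) = 67.
Row 3 must total 305; the given cells sum to 262, so (3,5) = 43.
Main diagonal needs 305; the known cells sum to 250, so (5,5) = 55.
The remaining cell in row 5 is (5,3) = 305 − 226 = 79.
Column 3 needs 305; the known cells sum to 214, so (2,3) = 91.
Column 5: 31 + 43 + 94 + 55 + ? = 305, so (2,5) = 82.

64 97 40 73 31 / 25 58 91 49 82 / 76 34 67 85 43 / 52 70 28 61 94 / 88 46 79 37 55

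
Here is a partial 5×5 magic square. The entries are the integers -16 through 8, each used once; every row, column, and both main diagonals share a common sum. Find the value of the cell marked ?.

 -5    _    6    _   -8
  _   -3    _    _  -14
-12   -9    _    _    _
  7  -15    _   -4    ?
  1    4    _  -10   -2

-1

The entries are -16 through 8, which sum to -100, so each line sums to -100/5 = -20.
From row 5, -20 − (1 + 4 + (-10) + (-2)) gives (5,3) = -13.
Using column 1: -5 + (-12) + 7 + 1 + ? → (2,1) = -20 − (-9) = -11.
The remaining cell in column 2 is (1,2) = -20 − (-23) = 3.
Main diagonal needs -20; the known cells sum to -14, so (3,3) = -6.
Anti-diagonal must total -20; the given cells sum to -28, so (2,4) = 8.
Row 1: -5 + 3 + 6 + (-8) + ? = -20, so (1,4) = -16.
Row 2: -11 + (-3) + 8 + (-14) + ? = -20, so (2,3) = 0.
The remaining cell in column 3 is (4,3) = -20 − (-13) = -7.
Column 4 needs -20; the known cells sum to -22, so (3,4) = 2.
Row 3: -12 + (-9) + (-6) + 2 + ? = -20, so (3,5) = 5.
Using row 4: 7 + (-15) + (-7) + (-4) + ? → (4,5) = -20 − (-19) = -1.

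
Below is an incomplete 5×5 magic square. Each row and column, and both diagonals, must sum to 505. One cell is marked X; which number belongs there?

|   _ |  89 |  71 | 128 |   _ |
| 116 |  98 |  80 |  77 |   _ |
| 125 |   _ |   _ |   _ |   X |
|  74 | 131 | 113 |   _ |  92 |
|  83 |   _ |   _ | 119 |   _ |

68

Row 2 must total 505; the given cells sum to 371, so (2,5) = 134.
Row 4 needs 505; the known cells sum to 410, so (4,4) = 95.
Column 1 needs 505; the known cells sum to 398, so (1,1) = 107.
Column 4 must total 505; the given cells sum to 419, so (3,4) = 86.
Row 1 must total 505; the given cells sum to 395, so (1,5) = 110.
Anti-diagonal: 110 + 77 + 131 + 83 + ? = 505, so (3,3) = 104.
The remaining cell in column 3 is (5,3) = 505 − 368 = 137.
Main diagonal needs 505; the known cells sum to 404, so (5,5) = 101.
The remaining cell in row 5 is (5,2) = 505 − 440 = 65.
Column 2: 89 + 98 + 131 + 65 + ? = 505, so (3,2) = 122.
The remaining cell in column 5 is (3,5) = 505 − 437 = 68.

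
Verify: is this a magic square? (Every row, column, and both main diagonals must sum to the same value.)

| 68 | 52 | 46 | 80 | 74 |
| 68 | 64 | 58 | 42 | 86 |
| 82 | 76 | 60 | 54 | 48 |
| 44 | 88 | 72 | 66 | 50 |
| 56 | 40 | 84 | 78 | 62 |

Row 1: 68 + 52 + 46 + 80 + 74 = 320.
Row 2: 68 + 64 + 58 + 42 + 86 = 318.
Row 3: 82 + 76 + 60 + 54 + 48 = 320.
Row 4: 44 + 88 + 72 + 66 + 50 = 320.
Row 5: 56 + 40 + 84 + 78 + 62 = 320.
Column 1: 68 + 68 + 82 + 44 + 56 = 318.
Column 2: 52 + 64 + 76 + 88 + 40 = 320.
Column 3: 46 + 58 + 60 + 72 + 84 = 320.
Column 4: 80 + 42 + 54 + 66 + 78 = 320.
Column 5: 74 + 86 + 48 + 50 + 62 = 320.
Main diagonal: 68 + 64 + 60 + 66 + 62 = 320.
Anti-diagonal: 74 + 42 + 60 + 88 + 56 = 320.

No — row 4 sums to 320 but row 2 sums to 318.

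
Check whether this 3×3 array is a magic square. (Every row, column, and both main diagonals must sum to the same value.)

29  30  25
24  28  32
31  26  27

Row 1: 29 + 30 + 25 = 84.
Row 2: 24 + 28 + 32 = 84.
Row 3: 31 + 26 + 27 = 84.
Column 1: 29 + 24 + 31 = 84.
Column 2: 30 + 28 + 26 = 84.
Column 3: 25 + 32 + 27 = 84.
Main diagonal: 29 + 28 + 27 = 84.
Anti-diagonal: 25 + 28 + 31 = 84.
All lines sum to 84.

Yes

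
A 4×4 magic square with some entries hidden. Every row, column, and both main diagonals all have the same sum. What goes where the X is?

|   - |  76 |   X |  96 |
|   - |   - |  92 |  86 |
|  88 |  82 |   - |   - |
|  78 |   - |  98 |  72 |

Anti-diagonal is complete and sums to 348; that is the magic constant.
From row 4, 348 − (78 + 98 + 72) gives (4,2) = 100.
Column 2: 76 + 82 + 100 + ? = 348, so (2,2) = 90.
Column 4: 96 + 86 + 72 + ? = 348, so (3,4) = 94.
The remaining cell in row 2 is (2,1) = 348 − 268 = 80.
Row 3 needs 348; the known cells sum to 264, so (3,3) = 84.
The remaining cell in column 1 is (1,1) = 348 − 246 = 102.
From column 3, 348 − (92 + 84 + 98) gives (1,3) = 74.

74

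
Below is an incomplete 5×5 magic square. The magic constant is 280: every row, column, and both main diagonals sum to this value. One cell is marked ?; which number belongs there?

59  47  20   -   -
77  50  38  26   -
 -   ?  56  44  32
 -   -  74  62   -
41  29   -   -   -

68

From row 2, 280 − (77 + 50 + 38 + 26) gives (2,5) = 89.
Column 3: 20 + 38 + 56 + 74 + ? = 280, so (5,3) = 92.
Main diagonal needs 280; the known cells sum to 227, so (5,5) = 53.
The remaining cell in row 5 is (5,4) = 280 − 215 = 65.
Column 4: 26 + 44 + 62 + 65 + ? = 280, so (1,4) = 83.
Row 1 needs 280; the known cells sum to 209, so (1,5) = 71.
The remaining cell in column 5 is (4,5) = 280 − 245 = 35.
Anti-diagonal: 71 + 26 + 56 + 41 + ? = 280, so (4,2) = 86.
Row 4 must total 280; the given cells sum to 257, so (4,1) = 23.
Using column 1: 59 + 77 + 23 + 41 + ? → (3,1) = 280 − 200 = 80.
From column 2, 280 − (47 + 50 + 86 + 29) gives (3,2) = 68.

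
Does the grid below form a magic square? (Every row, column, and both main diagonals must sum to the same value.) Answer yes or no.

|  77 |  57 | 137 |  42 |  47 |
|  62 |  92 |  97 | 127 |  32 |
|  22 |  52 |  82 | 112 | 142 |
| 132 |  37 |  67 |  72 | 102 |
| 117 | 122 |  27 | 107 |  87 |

No — column 5 sums to 410 but column 4 sums to 460.

Row 1: 77 + 57 + 137 + 42 + 47 = 360.
Row 2: 62 + 92 + 97 + 127 + 32 = 410.
Row 3: 22 + 52 + 82 + 112 + 142 = 410.
Row 4: 132 + 37 + 67 + 72 + 102 = 410.
Row 5: 117 + 122 + 27 + 107 + 87 = 460.
Column 1: 77 + 62 + 22 + 132 + 117 = 410.
Column 2: 57 + 92 + 52 + 37 + 122 = 360.
Column 3: 137 + 97 + 82 + 67 + 27 = 410.
Column 4: 42 + 127 + 112 + 72 + 107 = 460.
Column 5: 47 + 32 + 142 + 102 + 87 = 410.
Main diagonal: 77 + 92 + 82 + 72 + 87 = 410.
Anti-diagonal: 47 + 127 + 82 + 37 + 117 = 410.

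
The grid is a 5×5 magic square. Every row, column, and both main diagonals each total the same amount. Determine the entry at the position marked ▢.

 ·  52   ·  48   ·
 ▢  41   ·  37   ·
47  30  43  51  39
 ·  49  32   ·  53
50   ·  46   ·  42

Row 3 is complete and sums to 210; that is the magic constant.
Column 2 needs 210; the known cells sum to 172, so (5,2) = 38.
Anti-diagonal needs 210; the known cells sum to 179, so (1,5) = 31.
Row 5 must total 210; the given cells sum to 176, so (5,4) = 34.
Column 4 needs 210; the known cells sum to 170, so (4,4) = 40.
The remaining cell in column 5 is (2,5) = 210 − 165 = 45.
Main diagonal: 41 + 43 + 40 + 42 + ? = 210, so (1,1) = 44.
From row 1, 210 − (44 + 52 + 48 + 31) gives (1,3) = 35.
From row 4, 210 − (49 + 32 + 40 + 53) gives (4,1) = 36.
The remaining cell in column 1 is (2,1) = 210 − 177 = 33.

33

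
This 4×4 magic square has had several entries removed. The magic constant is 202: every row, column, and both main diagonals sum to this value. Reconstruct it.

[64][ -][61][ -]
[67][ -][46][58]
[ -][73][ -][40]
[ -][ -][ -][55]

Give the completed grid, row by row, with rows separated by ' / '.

64 28 61 49 / 67 31 46 58 / 37 73 52 40 / 34 70 43 55

Row 2 needs 202; the known cells sum to 171, so (2,2) = 31.
Column 4: 58 + 40 + 55 + ? = 202, so (1,4) = 49.
From main diagonal, 202 − (64 + 31 + 55) gives (3,3) = 52.
From anti-diagonal, 202 − (49 + 46 + 73) gives (4,1) = 34.
Using row 1: 64 + 61 + 49 + ? → (1,2) = 202 − 174 = 28.
From row 3, 202 − (73 + 52 + 40) gives (3,1) = 37.
Column 2 needs 202; the known cells sum to 132, so (4,2) = 70.
Column 3 needs 202; the known cells sum to 159, so (4,3) = 43.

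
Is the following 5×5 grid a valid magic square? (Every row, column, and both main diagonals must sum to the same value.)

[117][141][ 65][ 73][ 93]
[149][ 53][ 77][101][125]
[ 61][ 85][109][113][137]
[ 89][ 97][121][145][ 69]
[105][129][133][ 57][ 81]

No — row 5 sums to 505 but column 1 sums to 521.

Row 1: 117 + 141 + 65 + 73 + 93 = 489.
Row 2: 149 + 53 + 77 + 101 + 125 = 505.
Row 3: 61 + 85 + 109 + 113 + 137 = 505.
Row 4: 89 + 97 + 121 + 145 + 69 = 521.
Row 5: 105 + 129 + 133 + 57 + 81 = 505.
Column 1: 117 + 149 + 61 + 89 + 105 = 521.
Column 2: 141 + 53 + 85 + 97 + 129 = 505.
Column 3: 65 + 77 + 109 + 121 + 133 = 505.
Column 4: 73 + 101 + 113 + 145 + 57 = 489.
Column 5: 93 + 125 + 137 + 69 + 81 = 505.
Main diagonal: 117 + 53 + 109 + 145 + 81 = 505.
Anti-diagonal: 93 + 101 + 109 + 97 + 105 = 505.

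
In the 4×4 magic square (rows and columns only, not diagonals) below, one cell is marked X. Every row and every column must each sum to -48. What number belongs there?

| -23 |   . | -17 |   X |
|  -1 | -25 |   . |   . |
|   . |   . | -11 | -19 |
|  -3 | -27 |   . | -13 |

-9

The remaining cell in row 4 is (4,3) = -48 − (-43) = -5.
Using column 1: -23 + (-1) + (-3) + ? → (3,1) = -48 − (-27) = -21.
The remaining cell in column 3 is (2,3) = -48 − (-33) = -15.
From row 2, -48 − (-1 + (-25) + (-15)) gives (2,4) = -7.
Row 3 must total -48; the given cells sum to -51, so (3,2) = 3.
From column 2, -48 − (-25 + 3 + (-27)) gives (1,2) = 1.
Column 4: -7 + (-19) + (-13) + ? = -48, so (1,4) = -9.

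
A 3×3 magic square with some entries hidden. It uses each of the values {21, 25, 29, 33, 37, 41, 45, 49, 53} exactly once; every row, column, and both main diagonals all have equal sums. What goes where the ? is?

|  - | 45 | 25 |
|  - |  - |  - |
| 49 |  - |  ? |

33

The 9 entries sum to 333, so each line sums to 333/3 = 111.
Row 1: 45 + 25 + ? = 111, so (1,1) = 41.
Column 1 must total 111; the given cells sum to 90, so (2,1) = 21.
Anti-diagonal must total 111; the given cells sum to 74, so (2,2) = 37.
From row 2, 111 − (21 + 37) gives (2,3) = 53.
Column 2 needs 111; the known cells sum to 82, so (3,2) = 29.
The remaining cell in column 3 is (3,3) = 111 − 78 = 33.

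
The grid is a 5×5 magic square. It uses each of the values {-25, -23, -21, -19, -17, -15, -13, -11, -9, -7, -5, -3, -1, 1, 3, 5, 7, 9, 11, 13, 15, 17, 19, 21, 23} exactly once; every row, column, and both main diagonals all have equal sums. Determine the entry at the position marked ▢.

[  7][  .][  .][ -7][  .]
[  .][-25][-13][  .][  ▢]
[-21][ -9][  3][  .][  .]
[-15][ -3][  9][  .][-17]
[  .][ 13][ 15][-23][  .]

11

The 25 entries sum to -25, so each line sums to -25/5 = -5.
Row 4 needs -5; the known cells sum to -26, so (4,4) = 21.
Column 2: -25 + (-9) + (-3) + 13 + ? = -5, so (1,2) = 19.
Column 3 needs -5; the known cells sum to 14, so (1,3) = -19.
Main diagonal must total -5; the given cells sum to 6, so (5,5) = -11.
From row 1, -5 − (7 + 19 + (-19) + (-7)) gives (1,5) = -5.
The remaining cell in row 5 is (5,1) = -5 − (-6) = 1.
Column 1: 7 + (-21) + (-15) + 1 + ? = -5, so (2,1) = 23.
Anti-diagonal needs -5; the known cells sum to -4, so (2,4) = -1.
Row 2: 23 + (-25) + (-13) + (-1) + ? = -5, so (2,5) = 11.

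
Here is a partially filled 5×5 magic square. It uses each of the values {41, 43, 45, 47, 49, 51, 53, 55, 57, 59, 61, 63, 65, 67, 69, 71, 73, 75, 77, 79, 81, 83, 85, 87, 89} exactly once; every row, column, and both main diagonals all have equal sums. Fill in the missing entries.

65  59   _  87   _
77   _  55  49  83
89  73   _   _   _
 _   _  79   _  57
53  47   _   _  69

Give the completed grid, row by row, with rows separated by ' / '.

65 59 43 87 71 / 77 61 55 49 83 / 89 73 67 51 45 / 41 85 79 63 57 / 53 47 81 75 69

The 25 entries sum to 1625, so each line sums to 1625/5 = 325.
The remaining cell in row 2 is (2,2) = 325 − 264 = 61.
Column 1: 65 + 77 + 89 + 53 + ? = 325, so (4,1) = 41.
The remaining cell in column 2 is (4,2) = 325 − 240 = 85.
Using row 4: 41 + 85 + 79 + 57 + ? → (4,4) = 325 − 262 = 63.
Main diagonal: 65 + 61 + 63 + 69 + ? = 325, so (3,3) = 67.
From anti-diagonal, 325 − (49 + 67 + 85 + 53) gives (1,5) = 71.
The remaining cell in row 1 is (1,3) = 325 − 282 = 43.
Column 3: 43 + 55 + 67 + 79 + ? = 325, so (5,3) = 81.
Using column 5: 71 + 83 + 57 + 69 + ? → (3,5) = 325 − 280 = 45.
Row 3 needs 325; the known cells sum to 274, so (3,4) = 51.
Row 5 must total 325; the given cells sum to 250, so (5,4) = 75.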